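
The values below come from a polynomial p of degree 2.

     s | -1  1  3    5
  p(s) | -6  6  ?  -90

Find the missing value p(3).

The 3 known points determine the degree-2 polynomial uniquely.
Write p(s) = as^2 + bs + c. Substituting each data point gives a linear system:
  a - b + c = -6
  a + b + c = 6
  25a + 5b + c = -90
Solving the system yields a = -5, b = 6, c = 5.
So p(s) = -5s^2 + 6s + 5.
Then p(3) = -22.

-22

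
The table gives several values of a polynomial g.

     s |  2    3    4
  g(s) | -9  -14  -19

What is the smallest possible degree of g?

1

Forward differences of the values at s = 2, 3, 4:
  g  : -9  -14  -19
  Δ  : -5  -5
  Δ^2: 0
The first differences are constant (-5) and nonzero, while all higher differences vanish, so the minimal degree is 1.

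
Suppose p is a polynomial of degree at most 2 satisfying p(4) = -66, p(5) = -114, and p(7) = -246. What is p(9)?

Write p(u) = au^2 + bu + c. Substituting each data point gives a linear system:
  16a + 4b + c = -66
  25a + 5b + c = -114
  49a + 7b + c = -246
Solving the system yields a = -6, b = 6, c = 6.
So p(u) = -6u² + 6u + 6.
Then p(9) = -426.

-426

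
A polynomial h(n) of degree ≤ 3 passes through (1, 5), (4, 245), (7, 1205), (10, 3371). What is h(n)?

h(n) = 3n^3 + 4n^2 - 3n + 1

Write h(n) = an^3 + bn^2 + cn + d. Substituting each data point gives a linear system:
  a + b + c + d = 5
  64a + 16b + 4c + d = 245
  343a + 49b + 7c + d = 1205
  1000a + 100b + 10c + d = 3371
Solving the system yields a = 3, b = 4, c = -3, d = 1.
So h(n) = 3n³ + 4n² - 3n + 1.
Check: h(4) = 245. ✓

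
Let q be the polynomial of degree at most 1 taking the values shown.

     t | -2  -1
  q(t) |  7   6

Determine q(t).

Write q(t) = at + b. Substituting each data point gives a linear system:
  -2a + b = 7
  -a + b = 6
Solving the system yields a = -1, b = 5.
So q(t) = -t + 5.
Check: q(-2) = 7. ✓

q(t) = -t + 5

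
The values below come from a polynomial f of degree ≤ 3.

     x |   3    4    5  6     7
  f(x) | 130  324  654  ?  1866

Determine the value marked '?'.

1156

On equispaced nodes a degree-3 polynomial has vanishing fourth forward difference, so
  f(3) - 4·f(4) + 6·f(5) - 4·f(6) + f(7) = 0.
Substituting the known values and solving for f(6):
  -4·f(6) = -4624
  f(6) = 1156.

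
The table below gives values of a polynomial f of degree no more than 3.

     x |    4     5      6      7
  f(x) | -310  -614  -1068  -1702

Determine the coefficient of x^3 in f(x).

Write f(x) = ax^3 + bx^2 + cx + d. Substituting each data point gives a linear system:
  64a + 16b + 4c + d = -310
  125a + 25b + 5c + d = -614
  216a + 36b + 6c + d = -1068
  343a + 49b + 7c + d = -1702
Solving the system yields a = -5, b = 0, c = 1, d = 6.
So f(x) = -5x^3 + x + 6.
The leading coefficient is -5.

-5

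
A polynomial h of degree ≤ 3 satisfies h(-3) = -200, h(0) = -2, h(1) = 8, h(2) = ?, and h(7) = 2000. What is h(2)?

50

The 4 known points determine the degree-3 polynomial uniquely.
Write h(t) = at^3 + bt^2 + ct + d. Substituting each data point gives a linear system:
  -27a + 9b - 3c + d = -200
  d = -2
  a + b + c + d = 8
  343a + 49b + 7c + d = 2000
Solving the system yields a = 6, b = -2, c = 6, d = -2.
So h(t) = 6t^3 - 2t^2 + 6t - 2.
Then h(2) = 50.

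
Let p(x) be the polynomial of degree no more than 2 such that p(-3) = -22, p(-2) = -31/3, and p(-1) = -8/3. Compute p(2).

-11/3

Using the Lagrange interpolation formula with nodes -3, -2, -1:
  L_0(x) = (x + 2)(x + 1) / 2
  L_1(x) = (x + 3)(x + 1) / -1
  L_2(x) = (x + 3)(x + 2) / 2
Then p(x) = -22·L_0(x) - 31/3·L_1(x) - 8/3·L_2(x).
Expanding and collecting terms gives p(x) = -2x^2 + (5/3)x + 1.
Evaluating at x = 2: p(2) = -11/3.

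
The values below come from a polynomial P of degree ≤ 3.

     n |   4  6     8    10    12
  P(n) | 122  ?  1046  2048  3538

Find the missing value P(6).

436

On equispaced nodes a degree-3 polynomial has vanishing fourth forward difference, so
  P(4) - 4·P(6) + 6·P(8) - 4·P(10) + P(12) = 0.
Substituting the known values and solving for P(6):
  -4·P(6) = -1744
  P(6) = 436.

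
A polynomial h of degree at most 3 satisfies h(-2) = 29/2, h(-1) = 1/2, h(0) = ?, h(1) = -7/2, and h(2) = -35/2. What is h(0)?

The 4 known points determine the degree-3 polynomial uniquely.
Write h(x) = ax^3 + bx^2 + cx + d. Substituting each data point gives a linear system:
  -8a + 4b - 2c + d = 29/2
  -a + b - c + d = 1/2
  a + b + c + d = -7/2
  8a + 4b + 2c + d = -35/2
Solving the system yields a = -2, b = 0, c = 0, d = -3/2.
So h(x) = -2x^3 - 3/2.
Then h(0) = -3/2.

-3/2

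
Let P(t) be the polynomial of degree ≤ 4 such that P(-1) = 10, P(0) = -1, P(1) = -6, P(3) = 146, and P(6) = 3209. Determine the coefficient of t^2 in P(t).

Write P(t) = at^4 + bt^3 + ct^2 + dt + e. Substituting each data point gives a linear system:
  a - b + c - d + e = 10
  e = -1
  a + b + c + d + e = -6
  81a + 27b + 9c + 3d + e = 146
  1296a + 216b + 36c + 6d + e = 3209
Solving the system yields a = 3, b = -3, c = 0, d = -5, e = -1.
So P(t) = 3t⁴ - 3t³ - 5t - 1.
The coefficient of t^2 is 0.

0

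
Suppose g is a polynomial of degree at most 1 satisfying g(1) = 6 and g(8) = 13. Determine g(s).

g(s) = s + 5

Write g(s) = as + b. Substituting each data point gives a linear system:
  a + b = 6
  8a + b = 13
Solving the system yields a = 1, b = 5.
So g(s) = s + 5.
Check: g(1) = 6. ✓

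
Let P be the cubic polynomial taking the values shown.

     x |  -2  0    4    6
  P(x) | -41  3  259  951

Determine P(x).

Using the Lagrange interpolation formula with nodes -2, 0, 4, 6:
  L_0(x) = x(x - 4)(x - 6) / -96
  L_1(x) = (x + 2)(x - 4)(x - 6) / 48
  L_2(x) = (x + 2)x(x - 6) / -48
  L_3(x) = (x + 2)x(x - 4) / 96
Then P(x) = -41·L_0(x) + 3·L_1(x) + 259·L_2(x) + 951·L_3(x).
Expanding and collecting terms gives P(x) = 5x³ - 3x² - 4x + 3.
Check: P(4) = 259. ✓

P(x) = 5x^3 - 3x^2 - 4x + 3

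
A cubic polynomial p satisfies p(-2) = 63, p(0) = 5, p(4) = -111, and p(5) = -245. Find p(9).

Using the Lagrange interpolation formula with nodes -2, 0, 4, 5:
  L_0(n) = n(n - 4)(n - 5) / -84
  L_1(n) = (n + 2)(n - 4)(n - 5) / 40
  L_2(n) = (n + 2)n(n - 5) / -24
  L_3(n) = (n + 2)n(n - 4) / 35
Then p(n) = 63·L_0(n) + 5·L_1(n) - 111·L_2(n) - 245·L_3(n).
Expanding and collecting terms gives p(n) = -3n^3 + 6n^2 - 5n + 5.
Evaluating at n = 9: p(9) = -1741.

-1741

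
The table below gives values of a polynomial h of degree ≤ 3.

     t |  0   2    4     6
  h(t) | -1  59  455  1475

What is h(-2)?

Write h(t) = at^3 + bt^2 + ct + d. Substituting each data point gives a linear system:
  d = -1
  8a + 4b + 2c + d = 59
  64a + 16b + 4c + d = 455
  216a + 36b + 6c + d = 1475
Solving the system yields a = 6, b = 6, c = -6, d = -1.
So h(t) = 6t³ + 6t² - 6t - 1.
Then h(-2) = -13.

-13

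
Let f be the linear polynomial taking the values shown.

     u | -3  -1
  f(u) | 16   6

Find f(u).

f(u) = -5u + 1

Using the Lagrange interpolation formula with nodes -3, -1:
  L_0(u) = (u + 1) / -2
  L_1(u) = (u + 3) / 2
Then f(u) = 16·L_0(u) + 6·L_1(u).
Expanding and collecting terms gives f(u) = -5u + 1.
Check: f(-1) = 6. ✓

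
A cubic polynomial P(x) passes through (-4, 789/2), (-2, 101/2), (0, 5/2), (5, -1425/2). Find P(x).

Write P(x) = ax^3 + bx^2 + cx + d. Substituting each data point gives a linear system:
  -64a + 16b - 4c + d = 789/2
  -8a + 4b - 2c + d = 101/2
  d = 5/2
  125a + 25b + 5c + d = -1425/2
Solving the system yields a = -6, b = 1, c = 2, d = 5/2.
So P(x) = -6x^3 + x^2 + 2x + 5/2.
Check: P(-4) = 789/2. ✓

P(x) = -6x^3 + x^2 + 2x + 5/2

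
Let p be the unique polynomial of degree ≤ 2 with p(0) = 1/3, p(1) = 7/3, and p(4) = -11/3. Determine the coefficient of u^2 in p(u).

Write p(u) = au^2 + bu + c. Substituting each data point gives a linear system:
  c = 1/3
  a + b + c = 7/3
  16a + 4b + c = -11/3
Solving the system yields a = -1, b = 3, c = 1/3.
So p(u) = -u² + 3u + 1/3.
The leading coefficient is -1.

-1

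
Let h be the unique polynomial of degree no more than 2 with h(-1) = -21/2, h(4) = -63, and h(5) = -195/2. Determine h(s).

Write h(s) = as^2 + bs + c. Substituting each data point gives a linear system:
  a - b + c = -21/2
  16a + 4b + c = -63
  25a + 5b + c = -195/2
Solving the system yields a = -4, b = 3/2, c = -5.
So h(s) = -4s^2 + (3/2)s - 5.
Check: h(-1) = -21/2. ✓

h(s) = -4s^2 + (3/2)s - 5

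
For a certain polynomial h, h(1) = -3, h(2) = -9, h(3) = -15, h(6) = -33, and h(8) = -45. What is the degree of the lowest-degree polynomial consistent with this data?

1

Divided differences on the nodes 1, 2, 3, 6, 8:
  order 0: -3  -9  -15  -33  -45
  order 1: -6  -6  -6  -6
  order 2: 0  0  0
  order 3: 0  0
  order 4: 0
The order-1 divided differences are all -6 (nonzero) and every higher order vanishes, so the data lies on a polynomial of degree exactly 1.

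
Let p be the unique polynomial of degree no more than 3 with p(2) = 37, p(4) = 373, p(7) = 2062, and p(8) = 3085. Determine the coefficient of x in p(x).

-6

Write p(x) = ax^3 + bx^2 + cx + d. Substituting each data point gives a linear system:
  8a + 4b + 2c + d = 37
  64a + 16b + 4c + d = 373
  343a + 49b + 7c + d = 2062
  512a + 64b + 8c + d = 3085
Solving the system yields a = 6, b = 1, c = -6, d = -3.
So p(x) = 6x³ + x² - 6x - 3.
The coefficient of x is -6.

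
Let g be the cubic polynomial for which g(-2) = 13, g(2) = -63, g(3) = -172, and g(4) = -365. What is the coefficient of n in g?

Write g(n) = an^3 + bn^2 + cn + d. Substituting each data point gives a linear system:
  -8a + 4b - 2c + d = 13
  8a + 4b + 2c + d = -63
  27a + 9b + 3c + d = -172
  64a + 16b + 4c + d = -365
Solving the system yields a = -4, b = -6, c = -3, d = -1.
So g(n) = -4n³ - 6n² - 3n - 1.
The coefficient of n is -3.

-3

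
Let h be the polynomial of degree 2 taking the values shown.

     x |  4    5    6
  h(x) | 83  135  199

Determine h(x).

Write h(x) = ax^2 + bx + c. Substituting each data point gives a linear system:
  16a + 4b + c = 83
  25a + 5b + c = 135
  36a + 6b + c = 199
Solving the system yields a = 6, b = -2, c = -5.
So h(x) = 6x² - 2x - 5.
Check: h(5) = 135. ✓

h(x) = 6x^2 - 2x - 5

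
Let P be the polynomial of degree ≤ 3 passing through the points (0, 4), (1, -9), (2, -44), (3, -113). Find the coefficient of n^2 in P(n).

-5

Write P(n) = an^3 + bn^2 + cn + d. Substituting each data point gives a linear system:
  d = 4
  a + b + c + d = -9
  8a + 4b + 2c + d = -44
  27a + 9b + 3c + d = -113
Solving the system yields a = -2, b = -5, c = -6, d = 4.
So P(n) = -2n^3 - 5n^2 - 6n + 4.
The coefficient of n^2 is -5.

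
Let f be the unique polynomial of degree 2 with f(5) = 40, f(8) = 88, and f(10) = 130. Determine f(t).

Write f(t) = at^2 + bt + c. Substituting each data point gives a linear system:
  25a + 5b + c = 40
  64a + 8b + c = 88
  100a + 10b + c = 130
Solving the system yields a = 1, b = 3, c = 0.
So f(t) = t² + 3t.
Check: f(10) = 130. ✓

f(t) = t^2 + 3t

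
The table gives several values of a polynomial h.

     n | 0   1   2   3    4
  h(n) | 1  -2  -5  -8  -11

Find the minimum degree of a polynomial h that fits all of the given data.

Forward differences of the values at n = 0, 1, 2, 3, 4:
  h  : 1  -2  -5  -8  -11
  Δ  : -3  -3  -3  -3
  Δ^2: 0  0  0
  Δ^3: 0  0
  Δ^4: 0
The first differences are constant (-3) and nonzero, while all higher differences vanish, so the minimal degree is 1.

1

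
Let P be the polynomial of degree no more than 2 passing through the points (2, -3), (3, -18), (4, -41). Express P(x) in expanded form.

P(x) = -4x^2 + 5x + 3

Using the Lagrange interpolation formula with nodes 2, 3, 4:
  L_0(x) = (x - 3)(x - 4) / 2
  L_1(x) = (x - 2)(x - 4) / -1
  L_2(x) = (x - 2)(x - 3) / 2
Then P(x) = -3·L_0(x) - 18·L_1(x) - 41·L_2(x).
Expanding and collecting terms gives P(x) = -4x^2 + 5x + 3.
Check: P(2) = -3. ✓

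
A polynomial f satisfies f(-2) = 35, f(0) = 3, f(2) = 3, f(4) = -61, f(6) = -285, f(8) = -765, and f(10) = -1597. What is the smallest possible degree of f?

3

Forward differences of the values at s = -2, 0, 2, 4, 6, 8, 10:
  f  : 35  3  3  -61  -285  -765  -1597
  Δ  : -32  0  -64  -224  -480  -832
  Δ^2: 32  -64  -160  -256  -352
  Δ^3: -96  -96  -96  -96
  Δ^4: 0  0  0
  Δ^5: 0  0
  Δ^6: 0
The third differences are constant (-96) and nonzero, while all higher differences vanish, so the minimal degree is 3.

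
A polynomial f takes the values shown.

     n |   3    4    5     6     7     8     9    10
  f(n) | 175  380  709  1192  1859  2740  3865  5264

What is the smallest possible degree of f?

Forward differences of the values at n = 3, 4, 5, 6, 7, 8, 9, 10:
  f  : 175  380  709  1192  1859  2740  3865  5264
  Δ  : 205  329  483  667  881  1125  1399
  Δ^2: 124  154  184  214  244  274
  Δ^3: 30  30  30  30  30
  Δ^4: 0  0  0  0
  Δ^5: 0  0  0
  Δ^6: 0  0
  Δ^7: 0
The third differences are constant (30) and nonzero, while all higher differences vanish, so the minimal degree is 3.

3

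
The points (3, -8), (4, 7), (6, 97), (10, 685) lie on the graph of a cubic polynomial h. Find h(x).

h(x) = x^3 - 3x^2 - x - 5

Write h(x) = ax^3 + bx^2 + cx + d. Substituting each data point gives a linear system:
  27a + 9b + 3c + d = -8
  64a + 16b + 4c + d = 7
  216a + 36b + 6c + d = 97
  1000a + 100b + 10c + d = 685
Solving the system yields a = 1, b = -3, c = -1, d = -5.
So h(x) = x^3 - 3x^2 - x - 5.
Check: h(6) = 97. ✓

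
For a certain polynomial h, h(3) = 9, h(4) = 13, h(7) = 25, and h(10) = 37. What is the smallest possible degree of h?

Divided differences on the nodes 3, 4, 7, 10:
  order 0: 9  13  25  37
  order 1: 4  4  4
  order 2: 0  0
  order 3: 0
The order-1 divided differences are all 4 (nonzero) and every higher order vanishes, so the data lies on a polynomial of degree exactly 1.

1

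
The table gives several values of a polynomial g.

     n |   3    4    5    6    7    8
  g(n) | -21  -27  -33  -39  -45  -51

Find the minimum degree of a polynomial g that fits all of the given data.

1

Forward differences of the values at n = 3, 4, 5, 6, 7, 8:
  g  : -21  -27  -33  -39  -45  -51
  Δ  : -6  -6  -6  -6  -6
  Δ^2: 0  0  0  0
  Δ^3: 0  0  0
  Δ^4: 0  0
  Δ^5: 0
The first differences are constant (-6) and nonzero, while all higher differences vanish, so the minimal degree is 1.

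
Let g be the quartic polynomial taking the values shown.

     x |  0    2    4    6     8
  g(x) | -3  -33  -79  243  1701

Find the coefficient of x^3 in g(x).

-4

Write g(x) = ax^4 + bx^3 + cx^2 + dx + e. Substituting each data point gives a linear system:
  e = -3
  16a + 8b + 4c + 2d + e = -33
  256a + 64b + 16c + 4d + e = -79
  1296a + 216b + 36c + 6d + e = 243
  4096a + 512b + 64c + 8d + e = 1701
Solving the system yields a = 1, b = -4, c = -6, d = 5, e = -3.
So g(x) = x⁴ - 4x³ - 6x² + 5x - 3.
The coefficient of x^3 is -4.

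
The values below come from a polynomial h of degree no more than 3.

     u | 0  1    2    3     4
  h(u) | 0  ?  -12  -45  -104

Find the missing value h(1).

The 4 known points determine the degree-3 polynomial uniquely.
Write h(u) = au^3 + bu^2 + cu + d. Substituting each data point gives a linear system:
  d = 0
  8a + 4b + 2c + d = -12
  27a + 9b + 3c + d = -45
  64a + 16b + 4c + d = -104
Solving the system yields a = -1, b = -4, c = 6, d = 0.
So h(u) = -u³ - 4u² + 6u.
Then h(1) = 1.

1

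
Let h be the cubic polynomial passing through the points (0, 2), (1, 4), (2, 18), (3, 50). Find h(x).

Write h(x) = ax^3 + bx^2 + cx + d. Substituting each data point gives a linear system:
  d = 2
  a + b + c + d = 4
  8a + 4b + 2c + d = 18
  27a + 9b + 3c + d = 50
Solving the system yields a = 1, b = 3, c = -2, d = 2.
So h(x) = x³ + 3x² - 2x + 2.
Check: h(1) = 4. ✓

h(x) = x^3 + 3x^2 - 2x + 2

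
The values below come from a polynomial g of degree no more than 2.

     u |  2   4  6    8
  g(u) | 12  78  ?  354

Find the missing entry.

192

On equispaced nodes a degree-2 polynomial has vanishing third forward difference, so
  - g(2) + 3·g(4) - 3·g(6) + g(8) = 0.
Substituting the known values and solving for g(6):
  -3·g(6) = -576
  g(6) = 192.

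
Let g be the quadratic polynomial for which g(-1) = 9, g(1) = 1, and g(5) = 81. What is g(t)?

g(t) = 4t^2 - 4t + 1

Write g(t) = at^2 + bt + c. Substituting each data point gives a linear system:
  a - b + c = 9
  a + b + c = 1
  25a + 5b + c = 81
Solving the system yields a = 4, b = -4, c = 1.
So g(t) = 4t² - 4t + 1.
Check: g(1) = 1. ✓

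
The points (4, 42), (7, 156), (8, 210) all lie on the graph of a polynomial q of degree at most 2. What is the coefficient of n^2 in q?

4

Write q(n) = an^2 + bn + c. Substituting each data point gives a linear system:
  16a + 4b + c = 42
  49a + 7b + c = 156
  64a + 8b + c = 210
Solving the system yields a = 4, b = -6, c = 2.
So q(n) = 4n^2 - 6n + 2.
The leading coefficient is 4.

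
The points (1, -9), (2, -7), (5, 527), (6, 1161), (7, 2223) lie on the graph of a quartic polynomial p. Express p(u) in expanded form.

p(u) = u^4 - 3u^2 - 4u - 3

Write p(u) = au^4 + bu^3 + cu^2 + du + e. Substituting each data point gives a linear system:
  a + b + c + d + e = -9
  16a + 8b + 4c + 2d + e = -7
  625a + 125b + 25c + 5d + e = 527
  1296a + 216b + 36c + 6d + e = 1161
  2401a + 343b + 49c + 7d + e = 2223
Solving the system yields a = 1, b = 0, c = -3, d = -4, e = -3.
So p(u) = u⁴ - 3u² - 4u - 3.
Check: p(2) = -7. ✓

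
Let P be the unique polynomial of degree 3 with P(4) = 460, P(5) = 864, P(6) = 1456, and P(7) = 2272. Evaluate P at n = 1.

16

Write P(n) = an^3 + bn^2 + cn + d. Substituting each data point gives a linear system:
  64a + 16b + 4c + d = 460
  125a + 25b + 5c + d = 864
  216a + 36b + 6c + d = 1456
  343a + 49b + 7c + d = 2272
Solving the system yields a = 6, b = 4, c = 2, d = 4.
So P(n) = 6n^3 + 4n^2 + 2n + 4.
Then P(1) = 16.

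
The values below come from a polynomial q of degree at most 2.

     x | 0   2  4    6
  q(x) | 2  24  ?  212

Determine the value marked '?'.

On equispaced nodes a degree-2 polynomial has vanishing third forward difference, so
  - q(0) + 3·q(2) - 3·q(4) + q(6) = 0.
Substituting the known values and solving for q(4):
  -3·q(4) = -282
  q(4) = 94.

94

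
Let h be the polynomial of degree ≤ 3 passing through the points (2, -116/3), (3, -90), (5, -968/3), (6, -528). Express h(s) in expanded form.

h(s) = -2s^3 - (5/3)s^2 - 5s - 6

Write h(s) = as^3 + bs^2 + cs + d. Substituting each data point gives a linear system:
  8a + 4b + 2c + d = -116/3
  27a + 9b + 3c + d = -90
  125a + 25b + 5c + d = -968/3
  216a + 36b + 6c + d = -528
Solving the system yields a = -2, b = -5/3, c = -5, d = -6.
So h(s) = -2s³ - (5/3)s² - 5s - 6.
Check: h(2) = -116/3. ✓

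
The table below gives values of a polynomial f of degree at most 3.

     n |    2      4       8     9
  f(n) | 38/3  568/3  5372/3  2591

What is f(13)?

Write f(n) = an^3 + bn^2 + cn + d. Substituting each data point gives a linear system:
  8a + 4b + 2c + d = 38/3
  64a + 16b + 4c + d = 568/3
  512a + 64b + 8c + d = 5372/3
  729a + 81b + 9c + d = 2591
Solving the system yields a = 4, b = -4, c = 1/3, d = -4.
So f(n) = 4n³ - 4n² + (1/3)n - 4.
Then f(13) = 24337/3.

24337/3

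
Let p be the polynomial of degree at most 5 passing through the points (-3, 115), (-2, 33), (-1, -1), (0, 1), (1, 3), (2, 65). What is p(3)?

463

Write p(n) = an^5 + bn^4 + cn^3 + dn^2 + en + k. Substituting each data point gives a linear system:
  -243a + 81b - 27c + 9d - 3e + k = 115
  -32a + 16b - 8c + 4d - 2e + k = 33
  -a + b - c + d - e + k = -1
  k = 1
  a + b + c + d + e + k = 3
  32a + 16b + 8c + 4d + 2e + k = 65
Solving the system yields a = 1, b = 4, c = -3, d = -4, e = 4, k = 1.
So p(n) = n^5 + 4n^4 - 3n^3 - 4n^2 + 4n + 1.
Then p(3) = 463.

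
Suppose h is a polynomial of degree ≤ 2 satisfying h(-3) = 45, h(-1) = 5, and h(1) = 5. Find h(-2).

Write h(s) = as^2 + bs + c. Substituting each data point gives a linear system:
  9a - 3b + c = 45
  a - b + c = 5
  a + b + c = 5
Solving the system yields a = 5, b = 0, c = 0.
So h(s) = 5s².
Then h(-2) = 20.

20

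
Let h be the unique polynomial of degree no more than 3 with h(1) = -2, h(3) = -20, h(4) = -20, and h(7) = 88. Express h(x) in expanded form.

h(x) = x^3 - 5x^2 - 2x + 4

Write h(x) = ax^3 + bx^2 + cx + d. Substituting each data point gives a linear system:
  a + b + c + d = -2
  27a + 9b + 3c + d = -20
  64a + 16b + 4c + d = -20
  343a + 49b + 7c + d = 88
Solving the system yields a = 1, b = -5, c = -2, d = 4.
So h(x) = x³ - 5x² - 2x + 4.
Check: h(7) = 88. ✓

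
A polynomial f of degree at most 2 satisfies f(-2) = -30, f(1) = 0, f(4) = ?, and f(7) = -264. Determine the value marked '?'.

-78

The 3 known points determine the degree-2 polynomial uniquely.
Write f(x) = ax^2 + bx + c. Substituting each data point gives a linear system:
  4a - 2b + c = -30
  a + b + c = 0
  49a + 7b + c = -264
Solving the system yields a = -6, b = 4, c = 2.
So f(x) = -6x² + 4x + 2.
Then f(4) = -78.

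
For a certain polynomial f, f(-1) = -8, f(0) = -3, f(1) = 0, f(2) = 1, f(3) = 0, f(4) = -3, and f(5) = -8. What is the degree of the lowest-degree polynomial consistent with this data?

Forward differences of the values at u = -1, 0, 1, 2, 3, 4, 5:
  f  : -8  -3  0  1  0  -3  -8
  Δ  : 5  3  1  -1  -3  -5
  Δ^2: -2  -2  -2  -2  -2
  Δ^3: 0  0  0  0
  Δ^4: 0  0  0
  Δ^5: 0  0
  Δ^6: 0
The second differences are constant (-2) and nonzero, while all higher differences vanish, so the minimal degree is 2.

2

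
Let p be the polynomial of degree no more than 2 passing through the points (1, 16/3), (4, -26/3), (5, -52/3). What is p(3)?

Write p(u) = au^2 + bu + c. Substituting each data point gives a linear system:
  a + b + c = 16/3
  16a + 4b + c = -26/3
  25a + 5b + c = -52/3
Solving the system yields a = -1, b = 1/3, c = 6.
So p(u) = -u² + (1/3)u + 6.
Then p(3) = -2.

-2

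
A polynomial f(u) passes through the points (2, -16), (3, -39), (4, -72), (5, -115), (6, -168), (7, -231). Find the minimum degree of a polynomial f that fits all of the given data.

Forward differences of the values at u = 2, 3, 4, 5, 6, 7:
  f  : -16  -39  -72  -115  -168  -231
  Δ  : -23  -33  -43  -53  -63
  Δ^2: -10  -10  -10  -10
  Δ^3: 0  0  0
  Δ^4: 0  0
  Δ^5: 0
The second differences are constant (-10) and nonzero, while all higher differences vanish, so the minimal degree is 2.

2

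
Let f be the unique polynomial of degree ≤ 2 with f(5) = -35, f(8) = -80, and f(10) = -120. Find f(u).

f(u) = -u^2 - 2u

Using the Lagrange interpolation formula with nodes 5, 8, 10:
  L_0(u) = (u - 8)(u - 10) / 15
  L_1(u) = (u - 5)(u - 10) / -6
  L_2(u) = (u - 5)(u - 8) / 10
Then f(u) = -35·L_0(u) - 80·L_1(u) - 120·L_2(u).
Expanding and collecting terms gives f(u) = -u² - 2u.
Check: f(8) = -80. ✓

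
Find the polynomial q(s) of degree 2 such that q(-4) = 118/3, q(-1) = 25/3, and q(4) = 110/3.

q(s) = 2s^2 - (1/3)s + 6

Write q(s) = as^2 + bs + c. Substituting each data point gives a linear system:
  16a - 4b + c = 118/3
  a - b + c = 25/3
  16a + 4b + c = 110/3
Solving the system yields a = 2, b = -1/3, c = 6.
So q(s) = 2s^2 - (1/3)s + 6.
Check: q(4) = 110/3. ✓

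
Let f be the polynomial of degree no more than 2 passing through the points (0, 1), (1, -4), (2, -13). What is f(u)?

f(u) = -2u^2 - 3u + 1

Write f(u) = au^2 + bu + c. Substituting each data point gives a linear system:
  c = 1
  a + b + c = -4
  4a + 2b + c = -13
Solving the system yields a = -2, b = -3, c = 1.
So f(u) = -2u² - 3u + 1.
Check: f(2) = -13. ✓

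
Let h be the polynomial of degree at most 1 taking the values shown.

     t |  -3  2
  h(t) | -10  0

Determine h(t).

Write h(t) = at + b. Substituting each data point gives a linear system:
  -3a + b = -10
  2a + b = 0
Solving the system yields a = 2, b = -4.
So h(t) = 2t - 4.
Check: h(-3) = -10. ✓

h(t) = 2t - 4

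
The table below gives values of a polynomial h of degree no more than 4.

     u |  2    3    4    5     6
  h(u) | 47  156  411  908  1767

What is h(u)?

h(u) = u^4 + 2u^3 + 6u + 3

Write h(u) = au^4 + bu^3 + cu^2 + du + e. Substituting each data point gives a linear system:
  16a + 8b + 4c + 2d + e = 47
  81a + 27b + 9c + 3d + e = 156
  256a + 64b + 16c + 4d + e = 411
  625a + 125b + 25c + 5d + e = 908
  1296a + 216b + 36c + 6d + e = 1767
Solving the system yields a = 1, b = 2, c = 0, d = 6, e = 3.
So h(u) = u^4 + 2u^3 + 6u + 3.
Check: h(2) = 47. ✓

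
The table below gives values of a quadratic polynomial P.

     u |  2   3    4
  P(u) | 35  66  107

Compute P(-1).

Forward differences of the values at u = 2, 3, 4:
  P  : 35  66  107
  Δ  : 31  41
  Δ^2: 10
The second differences are constant, confirming degree 2.
Interpolating (Newton forward form) and evaluating at u = -1 gives P(-1) = 2.

2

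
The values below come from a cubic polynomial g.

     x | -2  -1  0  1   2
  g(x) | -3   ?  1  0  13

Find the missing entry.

4

On equispaced nodes a degree-3 polynomial has vanishing fourth forward difference, so
  g(-2) - 4·g(-1) + 6·g(0) - 4·g(1) + g(2) = 0.
Substituting the known values and solving for g(-1):
  -4·g(-1) = -16
  g(-1) = 4.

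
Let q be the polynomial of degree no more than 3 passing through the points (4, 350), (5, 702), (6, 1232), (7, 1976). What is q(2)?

36

Forward differences of the values at s = 4, 5, 6, 7:
  q  : 350  702  1232  1976
  Δ  : 352  530  744
  Δ^2: 178  214
  Δ^3: 36
The third differences are constant, confirming degree 3.
Interpolating (Newton forward form) and evaluating at s = 2 gives q(2) = 36.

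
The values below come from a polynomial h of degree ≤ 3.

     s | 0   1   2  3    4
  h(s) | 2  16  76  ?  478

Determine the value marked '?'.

218

The 4 known points determine the degree-3 polynomial uniquely.
Write h(s) = as^3 + bs^2 + cs + d. Substituting each data point gives a linear system:
  d = 2
  a + b + c + d = 16
  8a + 4b + 2c + d = 76
  64a + 16b + 4c + d = 478
Solving the system yields a = 6, b = 5, c = 3, d = 2.
So h(s) = 6s^3 + 5s^2 + 3s + 2.
Then h(3) = 218.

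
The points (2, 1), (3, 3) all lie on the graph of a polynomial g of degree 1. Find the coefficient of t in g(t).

Write g(t) = at + b. Substituting each data point gives a linear system:
  2a + b = 1
  3a + b = 3
Solving the system yields a = 2, b = -3.
So g(t) = 2t - 3.
The leading coefficient is 2.

2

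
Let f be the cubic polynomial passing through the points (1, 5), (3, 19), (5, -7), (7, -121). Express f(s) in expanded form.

Write f(s) = as^3 + bs^2 + cs + d. Substituting each data point gives a linear system:
  a + b + c + d = 5
  27a + 9b + 3c + d = 19
  125a + 25b + 5c + d = -7
  343a + 49b + 7c + d = -121
Solving the system yields a = -1, b = 4, c = 4, d = -2.
So f(s) = -s³ + 4s² + 4s - 2.
Check: f(7) = -121. ✓

f(s) = -s^3 + 4s^2 + 4s - 2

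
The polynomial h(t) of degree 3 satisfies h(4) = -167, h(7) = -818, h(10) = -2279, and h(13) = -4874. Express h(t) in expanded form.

Using the Lagrange interpolation formula with nodes 4, 7, 10, 13:
  L_0(t) = (t - 7)(t - 10)(t - 13) / -162
  L_1(t) = (t - 4)(t - 10)(t - 13) / 54
  L_2(t) = (t - 4)(t - 7)(t - 13) / -54
  L_3(t) = (t - 4)(t - 7)(t - 10) / 162
Then h(t) = -167·L_0(t) - 818·L_1(t) - 2279·L_2(t) - 4874·L_3(t).
Expanding and collecting terms gives h(t) = -2t^3 - 3t^2 + 2t + 1.
Check: h(4) = -167. ✓

h(t) = -2t^3 - 3t^2 + 2t + 1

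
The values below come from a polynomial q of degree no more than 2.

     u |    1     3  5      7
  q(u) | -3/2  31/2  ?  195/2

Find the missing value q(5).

97/2

The 3 known points determine the degree-2 polynomial uniquely.
Write q(u) = au^2 + bu + c. Substituting each data point gives a linear system:
  a + b + c = -3/2
  9a + 3b + c = 31/2
  49a + 7b + c = 195/2
Solving the system yields a = 2, b = 1/2, c = -4.
So q(u) = 2u^2 + (1/2)u - 4.
Then q(5) = 97/2.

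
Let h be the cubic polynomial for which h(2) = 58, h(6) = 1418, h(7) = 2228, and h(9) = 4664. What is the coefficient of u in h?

-4

Write h(u) = au^3 + bu^2 + cu + d. Substituting each data point gives a linear system:
  8a + 4b + 2c + d = 58
  216a + 36b + 6c + d = 1418
  343a + 49b + 7c + d = 2228
  729a + 81b + 9c + d = 4664
Solving the system yields a = 6, b = 4, c = -4, d = 2.
So h(u) = 6u³ + 4u² - 4u + 2.
The coefficient of u is -4.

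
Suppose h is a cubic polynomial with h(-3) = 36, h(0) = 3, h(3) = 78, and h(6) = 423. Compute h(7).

626

Write h(s) = as^3 + bs^2 + cs + d. Substituting each data point gives a linear system:
  -27a + 9b - 3c + d = 36
  d = 3
  27a + 9b + 3c + d = 78
  216a + 36b + 6c + d = 423
Solving the system yields a = 1, b = 6, c = -2, d = 3.
So h(s) = s^3 + 6s^2 - 2s + 3.
Then h(7) = 626.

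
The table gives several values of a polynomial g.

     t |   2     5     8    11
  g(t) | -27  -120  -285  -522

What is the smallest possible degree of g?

2

Forward differences of the values at t = 2, 5, 8, 11:
  g  : -27  -120  -285  -522
  Δ  : -93  -165  -237
  Δ^2: -72  -72
  Δ^3: 0
The second differences are constant (-72) and nonzero, while all higher differences vanish, so the minimal degree is 2.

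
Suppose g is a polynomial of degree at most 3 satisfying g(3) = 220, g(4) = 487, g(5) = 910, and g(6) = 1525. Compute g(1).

Write g(t) = at^3 + bt^2 + ct + d. Substituting each data point gives a linear system:
  27a + 9b + 3c + d = 220
  64a + 16b + 4c + d = 487
  125a + 25b + 5c + d = 910
  216a + 36b + 6c + d = 1525
Solving the system yields a = 6, b = 6, c = 3, d = -5.
So g(t) = 6t^3 + 6t^2 + 3t - 5.
Then g(1) = 10.

10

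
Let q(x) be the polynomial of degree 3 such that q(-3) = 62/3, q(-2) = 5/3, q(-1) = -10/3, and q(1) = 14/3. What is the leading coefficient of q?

-1

Write q(x) = ax^3 + bx^2 + cx + d. Substituting each data point gives a linear system:
  -27a + 9b - 3c + d = 62/3
  -8a + 4b - 2c + d = 5/3
  -a + b - c + d = -10/3
  a + b + c + d = 14/3
Solving the system yields a = -1, b = 1, c = 5, d = -1/3.
So q(x) = -x^3 + x^2 + 5x - 1/3.
The leading coefficient is -1.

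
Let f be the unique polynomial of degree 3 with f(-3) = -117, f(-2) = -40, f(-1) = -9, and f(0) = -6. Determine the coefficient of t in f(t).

-5

Write f(t) = at^3 + bt^2 + ct + d. Substituting each data point gives a linear system:
  -27a + 9b - 3c + d = -117
  -8a + 4b - 2c + d = -40
  -a + b - c + d = -9
  d = -6
Solving the system yields a = 3, b = -5, c = -5, d = -6.
So f(t) = 3t^3 - 5t^2 - 5t - 6.
The coefficient of t is -5.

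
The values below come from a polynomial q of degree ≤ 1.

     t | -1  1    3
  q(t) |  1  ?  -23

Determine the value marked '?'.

-11

On equispaced nodes a degree-1 polynomial has vanishing second forward difference, so
  q(-1) - 2·q(1) + q(3) = 0.
Substituting the known values and solving for q(1):
  -2·q(1) = 22
  q(1) = -11.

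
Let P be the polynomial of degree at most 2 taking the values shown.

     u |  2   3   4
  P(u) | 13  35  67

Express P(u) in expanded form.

Using the Lagrange interpolation formula with nodes 2, 3, 4:
  L_0(u) = (u - 3)(u - 4) / 2
  L_1(u) = (u - 2)(u - 4) / -1
  L_2(u) = (u - 2)(u - 3) / 2
Then P(u) = 13·L_0(u) + 35·L_1(u) + 67·L_2(u).
Expanding and collecting terms gives P(u) = 5u² - 3u - 1.
Check: P(4) = 67. ✓

P(u) = 5u^2 - 3u - 1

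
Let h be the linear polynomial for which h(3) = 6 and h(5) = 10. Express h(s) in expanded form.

Write h(s) = as + b. Substituting each data point gives a linear system:
  3a + b = 6
  5a + b = 10
Solving the system yields a = 2, b = 0.
So h(s) = 2s.
Check: h(5) = 10. ✓

h(s) = 2s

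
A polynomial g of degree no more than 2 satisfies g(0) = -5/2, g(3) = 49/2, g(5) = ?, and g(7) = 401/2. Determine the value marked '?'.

185/2

The 3 known points determine the degree-2 polynomial uniquely.
Write g(t) = at^2 + bt + c. Substituting each data point gives a linear system:
  c = -5/2
  9a + 3b + c = 49/2
  49a + 7b + c = 401/2
Solving the system yields a = 5, b = -6, c = -5/2.
So g(t) = 5t² - 6t - 5/2.
Then g(5) = 185/2.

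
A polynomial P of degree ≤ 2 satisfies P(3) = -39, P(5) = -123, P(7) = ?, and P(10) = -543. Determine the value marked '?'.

The 3 known points determine the degree-2 polynomial uniquely.
Write P(n) = an^2 + bn + c. Substituting each data point gives a linear system:
  9a + 3b + c = -39
  25a + 5b + c = -123
  100a + 10b + c = -543
Solving the system yields a = -6, b = 6, c = -3.
So P(n) = -6n^2 + 6n - 3.
Then P(7) = -255.

-255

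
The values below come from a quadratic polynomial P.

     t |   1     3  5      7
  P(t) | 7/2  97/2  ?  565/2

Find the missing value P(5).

283/2

On equispaced nodes a degree-2 polynomial has vanishing third forward difference, so
  - P(1) + 3·P(3) - 3·P(5) + P(7) = 0.
Substituting the known values and solving for P(5):
  -3·P(5) = -849/2
  P(5) = 283/2.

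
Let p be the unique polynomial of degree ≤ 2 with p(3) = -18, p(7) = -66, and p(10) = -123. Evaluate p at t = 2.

Using the Lagrange interpolation formula with nodes 3, 7, 10:
  L_0(t) = (t - 7)(t - 10) / 28
  L_1(t) = (t - 3)(t - 10) / -12
  L_2(t) = (t - 3)(t - 7) / 21
Then p(t) = -18·L_0(t) - 66·L_1(t) - 123·L_2(t).
Expanding and collecting terms gives p(t) = -t² - 2t - 3.
Evaluating at t = 2: p(2) = -11.

-11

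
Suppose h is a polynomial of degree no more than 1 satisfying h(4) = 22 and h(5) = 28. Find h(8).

46

Write h(x) = ax + b. Substituting each data point gives a linear system:
  4a + b = 22
  5a + b = 28
Solving the system yields a = 6, b = -2.
So h(x) = 6x - 2.
Then h(8) = 46.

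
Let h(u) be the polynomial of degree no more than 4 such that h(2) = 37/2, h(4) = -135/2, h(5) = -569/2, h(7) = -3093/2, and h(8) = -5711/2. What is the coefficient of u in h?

3

Write h(u) = au^4 + bu^3 + cu^2 + du + e. Substituting each data point gives a linear system:
  16a + 8b + 4c + 2d + e = 37/2
  256a + 64b + 16c + 4d + e = -135/2
  625a + 125b + 25c + 5d + e = -569/2
  2401a + 343b + 49c + 7d + e = -3093/2
  4096a + 512b + 64c + 8d + e = -5711/2
Solving the system yields a = -1, b = 2, c = 3, d = 3, e = 1/2.
So h(u) = -u^4 + 2u^3 + 3u^2 + 3u + 1/2.
The coefficient of u is 3.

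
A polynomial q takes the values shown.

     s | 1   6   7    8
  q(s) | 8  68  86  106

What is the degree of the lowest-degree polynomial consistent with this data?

2

Divided differences on the nodes 1, 6, 7, 8:
  order 0: 8  68  86  106
  order 1: 12  18  20
  order 2: 1  1
  order 3: 0
The order-2 divided differences are all 1 (nonzero) and every higher order vanishes, so the data lies on a polynomial of degree exactly 2.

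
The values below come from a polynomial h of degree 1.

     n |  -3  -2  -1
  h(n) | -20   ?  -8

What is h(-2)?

-14

The 2 known points determine the degree-1 polynomial uniquely.
Write h(n) = an + b. Substituting each data point gives a linear system:
  -3a + b = -20
  -a + b = -8
Solving the system yields a = 6, b = -2.
So h(n) = 6n - 2.
Then h(-2) = -14.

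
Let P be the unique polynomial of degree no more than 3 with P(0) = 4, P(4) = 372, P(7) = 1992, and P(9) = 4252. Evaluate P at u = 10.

5844

Using the Lagrange interpolation formula with nodes 0, 4, 7, 9:
  L_0(u) = (u - 4)(u - 7)(u - 9) / -252
  L_1(u) = u(u - 7)(u - 9) / 60
  L_2(u) = u(u - 4)(u - 9) / -42
  L_3(u) = u(u - 4)(u - 7) / 90
Then P(u) = 4·L_0(u) + 372·L_1(u) + 1992·L_2(u) + 4252·L_3(u).
Expanding and collecting terms gives P(u) = 6u^3 - 2u^2 + 4u + 4.
Evaluating at u = 10: P(10) = 5844.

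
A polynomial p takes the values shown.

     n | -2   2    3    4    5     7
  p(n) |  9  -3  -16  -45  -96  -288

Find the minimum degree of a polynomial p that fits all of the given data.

3

Divided differences on the nodes -2, 2, 3, 4, 5, 7:
  order 0: 9  -3  -16  -45  -96  -288
  order 1: -3  -13  -29  -51  -96
  order 2: -2  -8  -11  -15
  order 3: -1  -1  -1
  order 4: 0  0
  order 5: 0
The order-3 divided differences are all -1 (nonzero) and every higher order vanishes, so the data lies on a polynomial of degree exactly 3.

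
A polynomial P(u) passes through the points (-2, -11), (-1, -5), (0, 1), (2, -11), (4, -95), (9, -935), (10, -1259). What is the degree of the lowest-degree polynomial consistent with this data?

Divided differences on the nodes -2, -1, 0, 2, 4, 9, 10:
  order 0: -11  -5  1  -11  -95  -935  -1259
  order 1: 6  6  -6  -42  -168  -324
  order 2: 0  -4  -9  -18  -26
  order 3: -1  -1  -1  -1
  order 4: 0  0  0
  order 5: 0  0
  order 6: 0
The order-3 divided differences are all -1 (nonzero) and every higher order vanishes, so the data lies on a polynomial of degree exactly 3.

3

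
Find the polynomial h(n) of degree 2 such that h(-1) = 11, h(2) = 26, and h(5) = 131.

Using the Lagrange interpolation formula with nodes -1, 2, 5:
  L_0(n) = (n - 2)(n - 5) / 18
  L_1(n) = (n + 1)(n - 5) / -9
  L_2(n) = (n + 1)(n - 2) / 18
Then h(n) = 11·L_0(n) + 26·L_1(n) + 131·L_2(n).
Expanding and collecting terms gives h(n) = 5n^2 + 6.
Check: h(5) = 131. ✓

h(n) = 5n^2 + 6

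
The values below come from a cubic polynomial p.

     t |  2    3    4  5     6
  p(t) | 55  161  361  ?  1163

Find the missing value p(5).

The 4 known points determine the degree-3 polynomial uniquely.
Write p(t) = at^3 + bt^2 + ct + d. Substituting each data point gives a linear system:
  8a + 4b + 2c + d = 55
  27a + 9b + 3c + d = 161
  64a + 16b + 4c + d = 361
  216a + 36b + 6c + d = 1163
Solving the system yields a = 5, b = 2, c = 1, d = 5.
So p(t) = 5t^3 + 2t^2 + t + 5.
Then p(5) = 685.

685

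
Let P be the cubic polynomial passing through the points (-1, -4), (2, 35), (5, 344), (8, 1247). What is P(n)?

P(n) = 2n^3 + 3n^2 + 4n - 1

Write P(n) = an^3 + bn^2 + cn + d. Substituting each data point gives a linear system:
  -a + b - c + d = -4
  8a + 4b + 2c + d = 35
  125a + 25b + 5c + d = 344
  512a + 64b + 8c + d = 1247
Solving the system yields a = 2, b = 3, c = 4, d = -1.
So P(n) = 2n³ + 3n² + 4n - 1.
Check: P(2) = 35. ✓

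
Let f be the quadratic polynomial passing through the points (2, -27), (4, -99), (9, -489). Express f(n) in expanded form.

Write f(n) = an^2 + bn + c. Substituting each data point gives a linear system:
  4a + 2b + c = -27
  16a + 4b + c = -99
  81a + 9b + c = -489
Solving the system yields a = -6, b = 0, c = -3.
So f(n) = -6n² - 3.
Check: f(4) = -99. ✓

f(n) = -6n^2 - 3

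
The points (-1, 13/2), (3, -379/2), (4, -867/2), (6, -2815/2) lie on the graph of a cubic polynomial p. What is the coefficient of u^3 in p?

Write p(u) = au^3 + bu^2 + cu + d. Substituting each data point gives a linear system:
  -a + b - c + d = 13/2
  27a + 9b + 3c + d = -379/2
  64a + 16b + 4c + d = -867/2
  216a + 36b + 6c + d = -2815/2
Solving the system yields a = -6, b = -3, c = -1, d = 5/2.
So p(u) = -6u³ - 3u² - u + 5/2.
The leading coefficient is -6.

-6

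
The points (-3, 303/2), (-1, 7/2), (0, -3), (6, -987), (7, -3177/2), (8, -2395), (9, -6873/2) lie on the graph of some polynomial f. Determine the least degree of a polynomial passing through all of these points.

Divided differences on the nodes -3, -1, 0, 6, 7, 8, 9:
  order 0: 303/2  7/2  -3  -987  -3177/2  -2395  -6873/2
  order 1: -74  -13/2  -164  -1203/2  -1613/2  -2083/2
  order 2: 45/2  -45/2  -125/2  -205/2  -235/2
  order 3: -5  -5  -5  -5
  order 4: 0  0  0
  order 5: 0  0
  order 6: 0
The order-3 divided differences are all -5 (nonzero) and every higher order vanishes, so the data lies on a polynomial of degree exactly 3.

3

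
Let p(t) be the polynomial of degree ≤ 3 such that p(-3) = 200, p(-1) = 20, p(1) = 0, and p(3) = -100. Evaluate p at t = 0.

5

Forward differences of the values at t = -3, -1, 1, 3:
  p  : 200  20  0  -100
  Δ  : -180  -20  -100
  Δ^2: 160  -80
  Δ^3: -240
The third differences are constant, confirming degree 3.
Interpolating (Newton forward form) and evaluating at t = 0 gives p(0) = 5.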